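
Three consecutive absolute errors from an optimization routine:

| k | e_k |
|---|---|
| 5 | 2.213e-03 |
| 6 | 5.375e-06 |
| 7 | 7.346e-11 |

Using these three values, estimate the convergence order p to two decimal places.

p ≈ ln(e_7/e_6) / ln(e_6/e_5)
  = ln(7.346e-11/5.375e-06) / ln(5.375e-06/2.213e-03)
  = ln(1.3667e-05) / ln(0.00242883)
  = -11.20053 / -6.02035 ≈ 1.86044

1.86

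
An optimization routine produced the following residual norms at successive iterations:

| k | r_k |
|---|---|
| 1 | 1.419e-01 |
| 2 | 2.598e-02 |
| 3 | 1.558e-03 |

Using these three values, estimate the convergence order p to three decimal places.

p ≈ ln(r_3/r_2) / ln(r_2/r_1)
  = ln(1.558e-03/2.598e-02) / ln(2.598e-02/1.419e-01)
  = ln(0.0599692) / ln(0.183087)
  = -2.813924 / -1.697794 ≈ 1.657400

1.657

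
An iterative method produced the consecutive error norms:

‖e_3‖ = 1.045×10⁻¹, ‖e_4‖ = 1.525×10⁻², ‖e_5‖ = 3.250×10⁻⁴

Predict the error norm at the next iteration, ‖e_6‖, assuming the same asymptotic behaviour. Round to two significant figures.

1.5e-7

First estimate the order: p ≈ ln(‖e_5‖/‖e_4‖) / ln(‖e_4‖/‖e_3‖) = ln(3.250×10⁻⁴/1.525×10⁻²)/ln(1.525×10⁻²/1.045×10⁻¹) = ln(0.0213115)/ln(0.145933) ≈ 1.9996.
Then ‖e_6‖ ≈ ‖e_5‖·(‖e_5‖/‖e_4‖)^p = 3.250×10⁻⁴·(0.0213115)^1.9996 = 3.250×10⁻⁴·0.00045488 ≈ 1.478e-07.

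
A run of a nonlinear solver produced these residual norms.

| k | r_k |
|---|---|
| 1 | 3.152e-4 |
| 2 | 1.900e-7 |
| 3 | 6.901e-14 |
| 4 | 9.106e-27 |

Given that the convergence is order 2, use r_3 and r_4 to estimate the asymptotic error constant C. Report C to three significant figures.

1.91

C ≈ r_4 / r_3^2
  = 9.106e-27 / (6.901e-14)^2
  = 9.106e-27 / 4.76238e-27 ≈ 1.9121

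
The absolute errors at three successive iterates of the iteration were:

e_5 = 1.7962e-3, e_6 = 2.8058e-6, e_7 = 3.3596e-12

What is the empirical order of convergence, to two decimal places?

2.11

p ≈ ln(e_7/e_6) / ln(e_6/e_5)
  = ln(3.3596e-12/2.8058e-6) / ln(2.8058e-6/1.7962e-3)
  = ln(1.19738e-06) / ln(0.00156208)
  = -13.63537 / -6.46174 ≈ 2.11017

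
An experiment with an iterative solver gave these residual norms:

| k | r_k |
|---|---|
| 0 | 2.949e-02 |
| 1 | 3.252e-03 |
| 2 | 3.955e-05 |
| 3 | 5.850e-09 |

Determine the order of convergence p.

Consecutive ratios: r_3/r_2 = 5.850e-09/3.955e-05 = 0.000147914, r_2/r_1 = 3.955e-05/3.252e-03 = 0.0121617.
p ≈ ln(0.000147914)/ln(0.0121617) = -8.8189/-4.4095 ≈ 2.00.
So the convergence is quadratic (order 2).

2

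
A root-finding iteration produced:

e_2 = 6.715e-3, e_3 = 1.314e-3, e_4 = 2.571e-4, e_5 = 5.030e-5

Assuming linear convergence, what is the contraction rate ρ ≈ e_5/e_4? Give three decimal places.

ρ ≈ e_5/e_4 = 5.030e-5/2.571e-4 = 0.19564

0.196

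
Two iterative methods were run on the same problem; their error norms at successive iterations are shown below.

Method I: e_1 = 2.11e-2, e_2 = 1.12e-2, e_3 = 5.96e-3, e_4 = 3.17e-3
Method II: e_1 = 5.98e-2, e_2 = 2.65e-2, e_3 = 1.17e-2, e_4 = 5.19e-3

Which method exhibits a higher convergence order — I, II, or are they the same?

same

Method I: p ≈ ln(3.17e-3/5.96e-3)/ln(5.96e-3/1.12e-2) ≈ 1.00.
Method II: p ≈ ln(5.19e-3/1.17e-2)/ln(1.17e-2/2.65e-2) ≈ 0.99.
Both orders ≈ 1.0 — effectively the same.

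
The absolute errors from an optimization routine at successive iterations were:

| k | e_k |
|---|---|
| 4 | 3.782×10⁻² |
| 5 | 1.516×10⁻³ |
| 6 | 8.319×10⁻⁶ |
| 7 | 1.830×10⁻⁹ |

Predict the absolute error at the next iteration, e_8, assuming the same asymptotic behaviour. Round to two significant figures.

2.2e-15

First estimate the order: p ≈ ln(e_7/e_6) / ln(e_6/e_5) = ln(1.830×10⁻⁹/8.319×10⁻⁶)/ln(8.319×10⁻⁶/1.516×10⁻³) = ln(0.000219978)/ln(0.00548747) ≈ 1.6180.
Then e_8 ≈ e_7·(e_7/e_6)^p = 1.830×10⁻⁹·(0.000219978)^1.6180 = 1.830×10⁻⁹·1.20773e-06 ≈ 2.21e-15.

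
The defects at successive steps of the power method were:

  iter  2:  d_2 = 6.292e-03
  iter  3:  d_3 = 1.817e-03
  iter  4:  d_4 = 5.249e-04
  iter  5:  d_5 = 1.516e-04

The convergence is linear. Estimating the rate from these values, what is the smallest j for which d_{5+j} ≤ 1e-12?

16

Rate ρ ≈ d_5/d_4 = 1.516e-04/5.249e-04 = 0.2888.
After j more steps, d_{5+j} ≈ 1.516e-04·ρ^j; need ρ^j ≤ 1e-12/1.516e-04 = 6.59631e-09.
j ≥ ln(6.59631e-09)/ln(0.2888) = -18.8368/-1.24202 = 15.166.
So 16 more iterations are needed.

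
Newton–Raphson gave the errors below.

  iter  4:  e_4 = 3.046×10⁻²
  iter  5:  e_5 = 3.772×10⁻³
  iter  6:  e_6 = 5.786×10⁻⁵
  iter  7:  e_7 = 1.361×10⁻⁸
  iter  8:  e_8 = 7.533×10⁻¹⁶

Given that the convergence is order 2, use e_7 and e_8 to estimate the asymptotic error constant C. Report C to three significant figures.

4.07

C ≈ e_8 / e_7^2
  = 7.533×10⁻¹⁶ / (1.361×10⁻⁸)^2
  = 7.533×10⁻¹⁶ / 1.85232e-16 ≈ 4.0668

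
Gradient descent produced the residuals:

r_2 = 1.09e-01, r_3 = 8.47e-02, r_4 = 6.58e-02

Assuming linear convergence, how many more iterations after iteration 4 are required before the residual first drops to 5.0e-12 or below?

Rate ρ ≈ r_4/r_3 = 6.58e-02/8.47e-02 = 0.7769.
After j more steps, r_{4+j} ≈ 6.58e-02·ρ^j; need ρ^j ≤ 5.0e-12/6.58e-02 = 7.59878e-11.
j ≥ ln(7.59878e-11)/ln(0.7769) = -23.3004/-0.25244 = 92.301.
So 93 more iterations are needed.

93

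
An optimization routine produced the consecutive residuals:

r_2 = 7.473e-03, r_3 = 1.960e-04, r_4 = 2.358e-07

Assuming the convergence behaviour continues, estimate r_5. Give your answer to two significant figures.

9.6e-13

First estimate the order: p ≈ ln(r_4/r_3) / ln(r_3/r_2) = ln(2.358e-07/1.960e-04)/ln(1.960e-04/7.473e-03) = ln(0.00120306)/ln(0.0262278) ≈ 1.8465.
Then r_5 ≈ r_4·(r_4/r_3)^p = 2.358e-07·(0.00120306)^1.8465 = 2.358e-07·4.0621e-06 ≈ 9.578e-13.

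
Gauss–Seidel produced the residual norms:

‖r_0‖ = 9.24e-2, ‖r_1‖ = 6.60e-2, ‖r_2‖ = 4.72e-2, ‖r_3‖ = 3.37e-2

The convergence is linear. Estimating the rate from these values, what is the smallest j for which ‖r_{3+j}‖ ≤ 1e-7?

38

Rate ρ ≈ ‖r_3‖/‖r_2‖ = 3.37e-2/4.72e-2 = 0.7140.
After j more steps, ‖r_{3+j}‖ ≈ 3.37e-2·ρ^j; need ρ^j ≤ 1e-7/3.37e-2 = 2.96736e-06.
j ≥ ln(2.96736e-06)/ln(0.7140) = -12.7278/-0.33687 = 37.783.
So 38 more iterations are needed.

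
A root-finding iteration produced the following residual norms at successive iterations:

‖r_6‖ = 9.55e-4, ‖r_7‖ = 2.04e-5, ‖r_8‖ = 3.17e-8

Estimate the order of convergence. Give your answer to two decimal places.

1.68

p ≈ ln(‖r_8‖/‖r_7‖) / ln(‖r_7‖/‖r_6‖)
  = ln(3.17e-8/2.04e-5) / ln(2.04e-5/9.55e-4)
  = ln(0.00155392) / ln(0.0213613)
  = -6.46697 / -3.84617 ≈ 1.68141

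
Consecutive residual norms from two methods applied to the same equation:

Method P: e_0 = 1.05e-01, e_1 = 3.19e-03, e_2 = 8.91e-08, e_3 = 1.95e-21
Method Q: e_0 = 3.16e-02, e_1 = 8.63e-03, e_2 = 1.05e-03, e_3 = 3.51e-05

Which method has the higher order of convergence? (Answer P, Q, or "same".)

P

Method P: p ≈ ln(1.95e-21/8.91e-08)/ln(8.91e-08/3.19e-03) ≈ 3.00.
Method Q: p ≈ ln(3.51e-05/1.05e-03)/ln(1.05e-03/8.63e-03) ≈ 1.61.
Method P has the higher order (≈3.0 vs ≈1.6).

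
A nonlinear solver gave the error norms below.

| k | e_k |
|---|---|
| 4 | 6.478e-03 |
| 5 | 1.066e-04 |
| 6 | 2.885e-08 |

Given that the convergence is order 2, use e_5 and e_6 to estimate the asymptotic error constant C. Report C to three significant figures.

2.54

C ≈ e_6 / e_5^2
  = 2.885e-08 / (1.066e-04)^2
  = 2.885e-08 / 1.13636e-08 ≈ 2.5388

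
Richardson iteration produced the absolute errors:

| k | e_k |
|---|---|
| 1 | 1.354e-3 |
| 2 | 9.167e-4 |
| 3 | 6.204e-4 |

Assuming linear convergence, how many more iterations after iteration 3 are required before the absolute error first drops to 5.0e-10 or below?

36

Rate ρ ≈ e_3/e_2 = 6.204e-4/9.167e-4 = 0.6768.
After j more steps, e_{3+j} ≈ 6.204e-4·ρ^j; need ρ^j ≤ 5.0e-10/6.204e-4 = 8.05932e-07.
j ≥ ln(8.05932e-07)/ln(0.6768) = -14.0313/-0.39038 = 35.943.
So 36 more iterations are needed.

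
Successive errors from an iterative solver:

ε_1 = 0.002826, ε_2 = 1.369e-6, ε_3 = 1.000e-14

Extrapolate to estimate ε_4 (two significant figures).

1.1e-34

First estimate the order: p ≈ ln(ε_3/ε_2) / ln(ε_2/ε_1) = ln(1.000e-14/1.369e-6)/ln(1.369e-6/0.002826) = ln(7.3046e-09)/ln(0.00048443) ≈ 2.4546.
Then ε_4 ≈ ε_3·(ε_3/ε_2)^p = 1.000e-14·(7.3046e-09)^2.4546 = 1.000e-14·1.06754e-20 ≈ 1.068e-34.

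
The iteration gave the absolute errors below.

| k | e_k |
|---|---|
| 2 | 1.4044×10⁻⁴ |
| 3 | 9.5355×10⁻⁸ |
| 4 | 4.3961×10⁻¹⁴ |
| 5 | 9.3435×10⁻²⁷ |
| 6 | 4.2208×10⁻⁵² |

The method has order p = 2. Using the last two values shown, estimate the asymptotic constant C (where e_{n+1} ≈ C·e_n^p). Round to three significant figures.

4.83

C ≈ e_6 / e_5^2
  = 4.2208×10⁻⁵² / (9.3435×10⁻²⁷)^2
  = 4.2208×10⁻⁵² / 8.7301e-53 ≈ 4.8348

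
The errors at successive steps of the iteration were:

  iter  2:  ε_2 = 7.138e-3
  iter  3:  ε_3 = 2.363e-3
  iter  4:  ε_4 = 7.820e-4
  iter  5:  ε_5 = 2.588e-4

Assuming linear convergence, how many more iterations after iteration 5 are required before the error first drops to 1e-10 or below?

14

Rate ρ ≈ ε_5/ε_4 = 2.588e-4/7.820e-4 = 0.3309.
After j more steps, ε_{5+j} ≈ 2.588e-4·ρ^j; need ρ^j ≤ 1e-10/2.588e-4 = 3.86399e-07.
j ≥ ln(3.86399e-07)/ln(0.3309) = -14.7664/-1.10594 = 13.352.
So 14 more iterations are needed.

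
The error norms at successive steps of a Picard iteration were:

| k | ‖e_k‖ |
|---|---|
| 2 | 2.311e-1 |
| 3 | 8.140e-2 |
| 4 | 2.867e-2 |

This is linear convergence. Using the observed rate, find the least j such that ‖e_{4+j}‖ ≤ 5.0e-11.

Rate ρ ≈ ‖e_4‖/‖e_3‖ = 2.867e-2/8.140e-2 = 0.3522.
After j more steps, ‖e_{4+j}‖ ≈ 2.867e-2·ρ^j; need ρ^j ≤ 5.0e-11/2.867e-2 = 1.74398e-09.
j ≥ ln(1.74398e-09)/ln(0.3522) = -20.1671/-1.04356 = 19.325.
So 20 more iterations are needed.

20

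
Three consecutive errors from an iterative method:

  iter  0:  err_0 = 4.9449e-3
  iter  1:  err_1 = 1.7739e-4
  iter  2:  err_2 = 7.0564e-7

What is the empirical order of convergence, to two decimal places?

p ≈ ln(err_2/err_1) / ln(err_1/err_0)
  = ln(7.0564e-7/1.7739e-4) / ln(1.7739e-4/4.9449e-3)
  = ln(0.0039779) / ln(0.0358733)
  = -5.52700 / -3.32776 ≈ 1.66088

1.66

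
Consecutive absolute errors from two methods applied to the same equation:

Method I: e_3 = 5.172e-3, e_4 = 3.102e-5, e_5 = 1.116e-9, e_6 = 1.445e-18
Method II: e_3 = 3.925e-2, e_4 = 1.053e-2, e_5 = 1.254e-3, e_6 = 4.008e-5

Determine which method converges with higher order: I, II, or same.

Method I: p ≈ ln(1.445e-18/1.116e-9)/ln(1.116e-9/3.102e-5) ≈ 2.00.
Method II: p ≈ ln(4.008e-5/1.254e-3)/ln(1.254e-3/1.053e-2) ≈ 1.62.
Method I has the higher order (≈2.0 vs ≈1.6).

I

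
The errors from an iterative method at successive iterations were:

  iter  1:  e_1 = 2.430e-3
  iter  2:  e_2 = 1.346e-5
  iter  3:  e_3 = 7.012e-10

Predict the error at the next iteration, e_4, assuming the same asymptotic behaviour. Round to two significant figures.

First estimate the order: p ≈ ln(e_3/e_2) / ln(e_2/e_1) = ln(7.012e-10/1.346e-5)/ln(1.346e-5/2.430e-3) = ln(5.20951e-05)/ln(0.00553909) ≈ 1.8981.
Then e_4 ≈ e_3·(e_3/e_2)^p = 7.012e-10·(5.20951e-05)^1.8981 = 7.012e-10·7.41399e-09 ≈ 5.199e-18.

5.2e-18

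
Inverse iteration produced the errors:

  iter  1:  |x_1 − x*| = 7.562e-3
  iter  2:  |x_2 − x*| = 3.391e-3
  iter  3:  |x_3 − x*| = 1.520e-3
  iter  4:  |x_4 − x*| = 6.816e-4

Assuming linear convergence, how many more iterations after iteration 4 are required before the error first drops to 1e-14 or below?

Rate ρ ≈ |x_4 − x*|/|x_3 − x*| = 6.816e-4/1.520e-3 = 0.4484.
After j more steps, |x_{4+j} − x*| ≈ 6.816e-4·ρ^j; need ρ^j ≤ 1e-14/6.816e-4 = 1.46714e-11.
j ≥ ln(1.46714e-11)/ln(0.4484) = -24.9451/-0.80207 = 31.101.
So 32 more iterations are needed.

32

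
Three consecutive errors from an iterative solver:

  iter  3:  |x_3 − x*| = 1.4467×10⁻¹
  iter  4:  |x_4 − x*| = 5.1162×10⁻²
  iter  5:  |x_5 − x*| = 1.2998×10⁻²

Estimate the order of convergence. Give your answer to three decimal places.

1.318

p ≈ ln(|x_5 − x*|/|x_4 − x*|) / ln(|x_4 − x*|/|x_3 − x*|)
  = ln(1.2998×10⁻²/5.1162×10⁻²) / ln(5.1162×10⁻²/1.4467×10⁻¹)
  = ln(0.254056) / ln(0.353646)
  = -1.370201 / -1.039459 ≈ 1.318187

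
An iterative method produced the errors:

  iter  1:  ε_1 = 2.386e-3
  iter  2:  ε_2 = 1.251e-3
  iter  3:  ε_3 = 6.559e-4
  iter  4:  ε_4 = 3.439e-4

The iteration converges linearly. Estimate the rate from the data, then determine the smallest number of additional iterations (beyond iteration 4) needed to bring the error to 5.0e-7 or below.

11

Rate ρ ≈ ε_4/ε_3 = 3.439e-4/6.559e-4 = 0.5243.
After j more steps, ε_{4+j} ≈ 3.439e-4·ρ^j; need ρ^j ≤ 5.0e-7/3.439e-4 = 0.00145391.
j ≥ ln(0.00145391)/ln(0.5243) = -6.5335/-0.64569 = 10.119.
So 11 more iterations are needed.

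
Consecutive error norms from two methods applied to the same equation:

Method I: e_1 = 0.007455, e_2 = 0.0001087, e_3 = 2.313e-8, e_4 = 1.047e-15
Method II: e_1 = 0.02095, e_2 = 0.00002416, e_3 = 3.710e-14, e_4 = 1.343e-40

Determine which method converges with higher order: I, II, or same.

II

Method I: p ≈ ln(1.047e-15/2.313e-8)/ln(2.313e-8/0.0001087) ≈ 2.00.
Method II: p ≈ ln(1.343e-40/3.710e-14)/ln(3.710e-14/0.00002416) ≈ 3.00.
Method II has the higher order (≈3.0 vs ≈2.0).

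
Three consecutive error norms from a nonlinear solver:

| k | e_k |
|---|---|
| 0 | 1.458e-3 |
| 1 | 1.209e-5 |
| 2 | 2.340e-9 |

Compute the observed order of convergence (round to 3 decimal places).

1.784

p ≈ ln(e_2/e_1) / ln(e_1/e_0)
  = ln(2.340e-9/1.209e-5) / ln(1.209e-5/1.458e-3)
  = ln(0.000193548) / ln(0.00829218)
  = -8.549985 / -4.792442 ≈ 1.784056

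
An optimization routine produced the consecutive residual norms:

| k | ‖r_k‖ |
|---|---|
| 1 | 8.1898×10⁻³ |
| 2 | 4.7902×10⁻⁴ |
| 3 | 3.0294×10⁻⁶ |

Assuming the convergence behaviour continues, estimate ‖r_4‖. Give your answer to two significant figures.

First estimate the order: p ≈ ln(‖r_3‖/‖r_2‖) / ln(‖r_2‖/‖r_1‖) = ln(3.0294×10⁻⁶/4.7902×10⁻⁴)/ln(4.7902×10⁻⁴/8.1898×10⁻³) = ln(0.00632416)/ln(0.0584898) ≈ 1.7836.
Then ‖r_4‖ ≈ ‖r_3‖·(‖r_3‖/‖r_2‖)^p = 3.0294×10⁻⁶·(0.00632416)^1.7836 = 3.0294×10⁻⁶·0.000119638 ≈ 3.624e-10.

3.6e-10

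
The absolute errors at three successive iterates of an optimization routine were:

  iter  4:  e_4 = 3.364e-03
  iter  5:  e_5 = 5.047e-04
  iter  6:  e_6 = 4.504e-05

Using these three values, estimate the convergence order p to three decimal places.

p ≈ ln(e_6/e_5) / ln(e_5/e_4)
  = ln(4.504e-05/5.047e-04) / ln(5.047e-04/3.364e-03)
  = ln(0.0892411) / ln(0.15003)
  = -2.416414 / -1.896920 ≈ 1.273862

1.274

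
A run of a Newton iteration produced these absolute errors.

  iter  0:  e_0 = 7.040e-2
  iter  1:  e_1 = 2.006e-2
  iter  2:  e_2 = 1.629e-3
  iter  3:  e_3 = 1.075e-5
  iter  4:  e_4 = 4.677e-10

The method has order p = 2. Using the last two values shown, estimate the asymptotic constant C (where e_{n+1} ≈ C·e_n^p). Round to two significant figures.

4.0

C ≈ e_4 / e_3^2
  = 4.677e-10 / (1.075e-5)^2
  = 4.677e-10 / 1.15563e-10 ≈ 4.0472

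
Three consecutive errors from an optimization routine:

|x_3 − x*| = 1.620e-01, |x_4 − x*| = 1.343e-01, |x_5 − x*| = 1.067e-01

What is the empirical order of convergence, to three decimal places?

1.227

p ≈ ln(|x_5 − x*|/|x_4 − x*|) / ln(|x_4 − x*|/|x_3 − x*|)
  = ln(1.067e-01/1.343e-01) / ln(1.343e-01/1.620e-01)
  = ln(0.79449) / ln(0.829012)
  = -0.230055 / -0.187521 ≈ 1.226823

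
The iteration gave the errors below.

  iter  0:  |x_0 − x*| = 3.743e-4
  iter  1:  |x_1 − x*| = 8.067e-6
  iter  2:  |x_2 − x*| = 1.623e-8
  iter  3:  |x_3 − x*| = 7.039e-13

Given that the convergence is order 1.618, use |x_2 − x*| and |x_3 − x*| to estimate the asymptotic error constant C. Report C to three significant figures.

2.83

C ≈ |x_3 − x*| / |x_2 − x*|^1.618
  = 7.039e-13 / (1.623e-8)^1.618
  = 7.039e-13 / 2.49055e-13 ≈ 2.8263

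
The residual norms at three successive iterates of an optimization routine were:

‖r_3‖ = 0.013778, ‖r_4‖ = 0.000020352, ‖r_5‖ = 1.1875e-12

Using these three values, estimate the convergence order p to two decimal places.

2.56

p ≈ ln(‖r_5‖/‖r_4‖) / ln(‖r_4‖/‖r_3‖)
  = ln(1.1875e-12/0.000020352) / ln(0.000020352/0.013778)
  = ln(5.83481e-08) / ln(0.00147714)
  = -16.65684 / -6.51765 ≈ 2.55565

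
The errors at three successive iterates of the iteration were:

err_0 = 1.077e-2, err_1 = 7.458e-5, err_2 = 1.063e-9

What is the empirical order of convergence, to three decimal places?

p ≈ ln(err_2/err_1) / ln(err_1/err_0)
  = ln(1.063e-9/7.458e-5) / ln(7.458e-5/1.077e-2)
  = ln(1.42532e-05) / ln(0.00692479)
  = -11.158529 / -4.972648 ≈ 2.243981

2.244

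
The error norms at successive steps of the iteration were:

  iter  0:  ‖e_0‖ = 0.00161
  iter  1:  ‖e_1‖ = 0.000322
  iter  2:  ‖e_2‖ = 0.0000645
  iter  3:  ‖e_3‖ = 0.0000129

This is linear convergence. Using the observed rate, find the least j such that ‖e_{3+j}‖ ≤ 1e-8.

5

Rate ρ ≈ ‖e_3‖/‖e_2‖ = 0.0000129/0.0000645 = 0.2000.
After j more steps, ‖e_{3+j}‖ ≈ 0.0000129·ρ^j; need ρ^j ≤ 1e-8/0.0000129 = 0.000775194.
j ≥ ln(0.000775194)/ln(0.2000) = -7.1624/-1.60944 = 4.450.
So 5 more iterations are needed.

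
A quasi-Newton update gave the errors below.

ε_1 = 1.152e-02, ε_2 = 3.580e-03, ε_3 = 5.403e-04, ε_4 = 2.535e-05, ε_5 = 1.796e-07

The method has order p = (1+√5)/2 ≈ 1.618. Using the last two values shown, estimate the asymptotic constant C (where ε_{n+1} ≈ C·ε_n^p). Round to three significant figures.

C ≈ ε_5 / ε_4^1.618
  = 1.796e-07 / (2.535e-05)^1.618
  = 1.796e-07 / 3.66131e-08 ≈ 4.9053

4.91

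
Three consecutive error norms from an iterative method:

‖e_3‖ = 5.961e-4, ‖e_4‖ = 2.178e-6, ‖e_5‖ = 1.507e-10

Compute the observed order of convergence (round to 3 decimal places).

1.707

p ≈ ln(‖e_5‖/‖e_4‖) / ln(‖e_4‖/‖e_3‖)
  = ln(1.507e-10/2.178e-6) / ln(2.178e-6/5.961e-4)
  = ln(6.91919e-05) / ln(0.00365375)
  = -9.578627 / -5.612001 ≈ 1.706811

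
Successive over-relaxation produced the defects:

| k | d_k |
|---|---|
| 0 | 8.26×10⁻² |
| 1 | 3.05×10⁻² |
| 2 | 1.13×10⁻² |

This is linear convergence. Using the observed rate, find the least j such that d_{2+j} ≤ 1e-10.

Rate ρ ≈ d_2/d_1 = 1.13×10⁻²/3.05×10⁻² = 0.3705.
After j more steps, d_{2+j} ≈ 1.13×10⁻²·ρ^j; need ρ^j ≤ 1e-10/1.13×10⁻² = 8.84956e-09.
j ≥ ln(8.84956e-09)/ln(0.3705) = -18.5429/-0.99290 = 18.675.
So 19 more iterations are needed.

19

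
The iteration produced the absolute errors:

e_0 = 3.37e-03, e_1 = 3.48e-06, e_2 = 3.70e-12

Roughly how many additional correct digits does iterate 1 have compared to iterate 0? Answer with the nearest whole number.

Digits gained ≈ log₁₀(e_0/e_1) = log₁₀(3.37e-03/3.48e-06) = log₁₀(968.391) ≈ 2.986.

3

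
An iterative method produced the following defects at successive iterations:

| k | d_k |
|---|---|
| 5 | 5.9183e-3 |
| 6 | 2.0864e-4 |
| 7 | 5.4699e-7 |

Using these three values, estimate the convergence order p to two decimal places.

p ≈ ln(d_7/d_6) / ln(d_6/d_5)
  = ln(5.4699e-7/2.0864e-4) / ln(2.0864e-4/5.9183e-3)
  = ln(0.00262169) / ln(0.0352534)
  = -5.94394 / -3.34519 ≈ 1.77686

1.78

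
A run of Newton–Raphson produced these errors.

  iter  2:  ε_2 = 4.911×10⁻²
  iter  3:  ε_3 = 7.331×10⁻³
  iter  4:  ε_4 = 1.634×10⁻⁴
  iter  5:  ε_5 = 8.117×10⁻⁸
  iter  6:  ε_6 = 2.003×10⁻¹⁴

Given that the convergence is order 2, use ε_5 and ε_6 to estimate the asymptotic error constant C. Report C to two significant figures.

C ≈ ε_6 / ε_5^2
  = 2.003×10⁻¹⁴ / (8.117×10⁻⁸)^2
  = 2.003×10⁻¹⁴ / 6.58857e-15 ≈ 3.0401

3.0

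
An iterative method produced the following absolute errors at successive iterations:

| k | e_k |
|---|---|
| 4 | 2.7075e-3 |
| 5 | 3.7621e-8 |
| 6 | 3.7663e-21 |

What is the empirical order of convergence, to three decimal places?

2.676

p ≈ ln(e_6/e_5) / ln(e_5/e_4)
  = ln(3.7663e-21/3.7621e-8) / ln(3.7621e-8/2.7075e-3)
  = ln(1.00112e-13) / ln(1.38951e-05)
  = -29.932487 / -11.183974 ≈ 2.676373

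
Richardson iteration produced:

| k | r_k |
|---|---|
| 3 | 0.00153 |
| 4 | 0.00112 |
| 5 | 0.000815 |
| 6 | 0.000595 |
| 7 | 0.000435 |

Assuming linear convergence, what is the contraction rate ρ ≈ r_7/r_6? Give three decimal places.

0.731

ρ ≈ r_7/r_6 = 0.000435/0.000595 = 0.73109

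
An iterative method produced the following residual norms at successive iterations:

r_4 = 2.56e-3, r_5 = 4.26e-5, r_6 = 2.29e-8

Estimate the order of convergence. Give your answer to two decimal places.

p ≈ ln(r_6/r_5) / ln(r_5/r_4)
  = ln(2.29e-8/4.26e-5) / ln(4.26e-5/2.56e-3)
  = ln(0.000537559) / ln(0.0166406)
  = -7.52847 / -4.09591 ≈ 1.83805

1.84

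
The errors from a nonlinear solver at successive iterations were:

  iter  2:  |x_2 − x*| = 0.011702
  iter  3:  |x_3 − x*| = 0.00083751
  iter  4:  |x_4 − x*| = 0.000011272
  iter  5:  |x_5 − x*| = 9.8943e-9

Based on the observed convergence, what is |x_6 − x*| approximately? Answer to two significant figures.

1.0e-13

First estimate the order: p ≈ ln(|x_5 − x*|/|x_4 − x*|) / ln(|x_4 − x*|/|x_3 − x*|) = ln(9.8943e-9/0.000011272)/ln(0.000011272/0.00083751) = ln(0.000877777)/ln(0.0134589) ≈ 1.6337.
Then |x_6 − x*| ≈ |x_5 − x*|·(|x_5 − x*|/|x_4 − x*|)^p = 9.8943e-9·(0.000877777)^1.6337 = 9.8943e-9·1.01486e-05 ≈ 1.004e-13.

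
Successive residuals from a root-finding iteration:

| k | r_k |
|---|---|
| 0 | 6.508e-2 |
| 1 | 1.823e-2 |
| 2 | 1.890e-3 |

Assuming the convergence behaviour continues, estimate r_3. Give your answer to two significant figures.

3.3e-5

First estimate the order: p ≈ ln(r_2/r_1) / ln(r_1/r_0) = ln(1.890e-3/1.823e-2)/ln(1.823e-2/6.508e-2) = ln(0.103675)/ln(0.280117) ≈ 1.7811.
Then r_3 ≈ r_2·(r_2/r_1)^p = 1.890e-3·(0.103675)^1.7811 = 1.890e-3·0.0176529 ≈ 3.336e-05.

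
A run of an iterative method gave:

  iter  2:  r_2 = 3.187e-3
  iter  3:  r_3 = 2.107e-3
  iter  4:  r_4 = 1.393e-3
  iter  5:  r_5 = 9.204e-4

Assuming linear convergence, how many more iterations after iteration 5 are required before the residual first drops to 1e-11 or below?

45

Rate ρ ≈ r_5/r_4 = 9.204e-4/1.393e-3 = 0.6607.
After j more steps, r_{5+j} ≈ 9.204e-4·ρ^j; need ρ^j ≤ 1e-11/9.204e-4 = 1.08648e-08.
j ≥ ln(1.08648e-08)/ln(0.6607) = -18.3377/-0.41446 = 44.245.
So 45 more iterations are needed.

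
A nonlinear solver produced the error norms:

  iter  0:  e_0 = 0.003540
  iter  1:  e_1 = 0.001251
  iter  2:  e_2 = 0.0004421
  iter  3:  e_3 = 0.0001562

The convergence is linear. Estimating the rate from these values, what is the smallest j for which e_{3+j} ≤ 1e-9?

Rate ρ ≈ e_3/e_2 = 0.0001562/0.0004421 = 0.3533.
After j more steps, e_{3+j} ≈ 0.0001562·ρ^j; need ρ^j ≤ 1e-9/0.0001562 = 6.40205e-06.
j ≥ ln(6.40205e-06)/ln(0.3533) = -11.9589/-1.04044 = 11.494.
So 12 more iterations are needed.

12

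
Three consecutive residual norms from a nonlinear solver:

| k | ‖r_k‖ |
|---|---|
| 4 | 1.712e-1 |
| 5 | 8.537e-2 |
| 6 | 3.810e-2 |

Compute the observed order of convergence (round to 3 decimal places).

p ≈ ln(‖r_6‖/‖r_5‖) / ln(‖r_5‖/‖r_4‖)
  = ln(3.810e-2/8.537e-2) / ln(8.537e-2/1.712e-1)
  = ln(0.446293) / ln(0.498657)
  = -0.806780 / -0.695837 ≈ 1.159438

1.159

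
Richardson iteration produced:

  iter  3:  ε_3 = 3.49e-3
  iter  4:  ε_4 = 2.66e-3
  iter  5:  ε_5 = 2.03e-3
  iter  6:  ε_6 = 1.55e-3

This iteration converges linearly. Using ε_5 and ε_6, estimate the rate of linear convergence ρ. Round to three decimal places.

ρ ≈ ε_6/ε_5 = 1.55e-3/2.03e-3 = 0.76355

0.764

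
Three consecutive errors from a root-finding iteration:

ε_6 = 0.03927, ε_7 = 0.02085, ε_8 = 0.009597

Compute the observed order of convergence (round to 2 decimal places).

1.23

p ≈ ln(ε_8/ε_7) / ln(ε_7/ε_6)
  = ln(0.009597/0.02085) / ln(0.02085/0.03927)
  = ln(0.460288) / ln(0.53094)
  = -0.77590 / -0.63311 ≈ 1.22554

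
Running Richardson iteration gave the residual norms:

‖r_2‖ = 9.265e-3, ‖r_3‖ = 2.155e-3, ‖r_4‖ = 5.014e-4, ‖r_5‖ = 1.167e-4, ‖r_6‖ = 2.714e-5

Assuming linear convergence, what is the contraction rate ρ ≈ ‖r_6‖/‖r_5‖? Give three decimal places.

ρ ≈ ‖r_6‖/‖r_5‖ = 2.714e-5/1.167e-4 = 0.23256

0.233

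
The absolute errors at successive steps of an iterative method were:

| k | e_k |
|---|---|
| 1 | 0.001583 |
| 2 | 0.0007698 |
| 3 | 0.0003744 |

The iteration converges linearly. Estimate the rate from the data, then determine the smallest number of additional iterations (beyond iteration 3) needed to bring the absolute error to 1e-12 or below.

Rate ρ ≈ e_3/e_2 = 0.0003744/0.0007698 = 0.4864.
After j more steps, e_{3+j} ≈ 0.0003744·ρ^j; need ρ^j ≤ 1e-12/0.0003744 = 2.67094e-09.
j ≥ ln(2.67094e-09)/ln(0.4864) = -19.7408/-0.72072 = 27.390.
So 28 more iterations are needed.

28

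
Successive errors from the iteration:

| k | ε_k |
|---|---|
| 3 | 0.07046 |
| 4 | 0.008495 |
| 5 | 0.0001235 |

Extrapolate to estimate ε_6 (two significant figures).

2.6e-8

First estimate the order: p ≈ ln(ε_5/ε_4) / ln(ε_4/ε_3) = ln(0.0001235/0.008495)/ln(0.008495/0.07046) = ln(0.014538)/ln(0.120565) ≈ 1.9999.
Then ε_6 ≈ ε_5·(ε_5/ε_4)^p = 0.0001235·(0.014538)^1.9999 = 0.0001235·0.000211443 ≈ 2.611e-08.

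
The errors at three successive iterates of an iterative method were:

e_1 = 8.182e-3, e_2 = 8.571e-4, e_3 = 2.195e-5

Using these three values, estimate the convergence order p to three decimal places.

p ≈ ln(e_3/e_2) / ln(e_2/e_1)
  = ln(2.195e-5/8.571e-4) / ln(8.571e-4/8.182e-3)
  = ln(0.0256096) / ln(0.104754)
  = -3.664788 / -2.256141 ≈ 1.624361

1.624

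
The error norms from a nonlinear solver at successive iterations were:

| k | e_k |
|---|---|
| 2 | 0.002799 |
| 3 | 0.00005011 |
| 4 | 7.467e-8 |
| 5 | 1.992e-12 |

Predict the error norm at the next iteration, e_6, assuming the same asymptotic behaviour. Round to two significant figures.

7.9e-20

First estimate the order: p ≈ ln(e_5/e_4) / ln(e_4/e_3) = ln(1.992e-12/7.467e-8)/ln(7.467e-8/0.00005011) = ln(2.66774e-05)/ln(0.00149012) ≈ 1.6180.
Then e_6 ≈ e_5·(e_5/e_4)^p = 1.992e-12·(2.66774e-05)^1.6180 = 1.992e-12·3.97649e-08 ≈ 7.921e-20.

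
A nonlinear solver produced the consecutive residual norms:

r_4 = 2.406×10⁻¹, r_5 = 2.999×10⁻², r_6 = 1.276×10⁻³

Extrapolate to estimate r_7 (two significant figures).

1.1e-5

First estimate the order: p ≈ ln(r_6/r_5) / ln(r_5/r_4) = ln(1.276×10⁻³/2.999×10⁻²)/ln(2.999×10⁻²/2.406×10⁻¹) = ln(0.0425475)/ln(0.124647) ≈ 1.5162.
Then r_7 ≈ r_6·(r_6/r_5)^p = 1.276×10⁻³·(0.0425475)^1.5162 = 1.276×10⁻³·0.00833871 ≈ 1.064e-05.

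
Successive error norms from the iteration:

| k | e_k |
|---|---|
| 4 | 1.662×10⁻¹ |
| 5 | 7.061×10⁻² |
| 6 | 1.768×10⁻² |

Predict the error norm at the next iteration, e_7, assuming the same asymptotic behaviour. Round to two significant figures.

1.9e-3

First estimate the order: p ≈ ln(e_6/e_5) / ln(e_5/e_4) = ln(1.768×10⁻²/7.061×10⁻²)/ln(7.061×10⁻²/1.662×10⁻¹) = ln(0.250389)/ln(0.42485) ≈ 1.6177.
Then e_7 ≈ e_6·(e_6/e_5)^p = 1.768×10⁻²·(0.250389)^1.6177 = 1.768×10⁻²·0.106449 ≈ 0.001882.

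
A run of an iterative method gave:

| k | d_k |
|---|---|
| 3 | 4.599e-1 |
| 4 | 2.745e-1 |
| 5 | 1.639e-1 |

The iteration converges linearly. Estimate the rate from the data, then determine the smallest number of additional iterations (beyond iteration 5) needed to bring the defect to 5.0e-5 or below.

Rate ρ ≈ d_5/d_4 = 1.639e-1/2.745e-1 = 0.5971.
After j more steps, d_{5+j} ≈ 1.639e-1·ρ^j; need ρ^j ≤ 5.0e-5/1.639e-1 = 0.000305064.
j ≥ ln(0.000305064)/ln(0.5971) = -8.0950/-0.51567 = 15.698.
So 16 more iterations are needed.

16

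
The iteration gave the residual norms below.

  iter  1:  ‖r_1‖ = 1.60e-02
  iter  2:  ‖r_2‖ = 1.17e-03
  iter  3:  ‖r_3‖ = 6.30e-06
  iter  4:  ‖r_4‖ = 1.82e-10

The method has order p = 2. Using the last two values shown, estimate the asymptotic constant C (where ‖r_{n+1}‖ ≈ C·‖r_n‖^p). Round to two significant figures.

4.6

C ≈ ‖r_4‖ / ‖r_3‖^2
  = 1.82e-10 / (6.30e-06)^2
  = 1.82e-10 / 3.969e-11 ≈ 4.5855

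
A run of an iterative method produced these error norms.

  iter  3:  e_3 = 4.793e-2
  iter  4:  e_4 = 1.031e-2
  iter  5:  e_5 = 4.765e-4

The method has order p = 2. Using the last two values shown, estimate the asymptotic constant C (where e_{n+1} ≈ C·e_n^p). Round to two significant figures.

C ≈ e_5 / e_4^2
  = 4.765e-4 / (1.031e-2)^2
  = 4.765e-4 / 0.000106296 ≈ 4.4828

4.5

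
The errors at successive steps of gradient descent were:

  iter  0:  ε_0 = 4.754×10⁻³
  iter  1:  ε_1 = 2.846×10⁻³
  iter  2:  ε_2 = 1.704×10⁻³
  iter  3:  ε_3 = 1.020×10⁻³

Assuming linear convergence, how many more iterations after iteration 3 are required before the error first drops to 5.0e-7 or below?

15

Rate ρ ≈ ε_3/ε_2 = 1.020×10⁻³/1.704×10⁻³ = 0.5986.
After j more steps, ε_{3+j} ≈ 1.020×10⁻³·ρ^j; need ρ^j ≤ 5.0e-7/1.020×10⁻³ = 0.000490196.
j ≥ ln(0.000490196)/ln(0.5986) = -7.6207/-0.51316 = 14.851.
So 15 more iterations are needed.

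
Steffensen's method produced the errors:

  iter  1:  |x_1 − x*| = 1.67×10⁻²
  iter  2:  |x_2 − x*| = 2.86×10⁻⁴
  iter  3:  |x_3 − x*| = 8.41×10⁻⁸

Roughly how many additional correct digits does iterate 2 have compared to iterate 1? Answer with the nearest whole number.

2

Digits gained ≈ log₁₀(|x_1 − x*|/|x_2 − x*|) = log₁₀(1.67×10⁻²/2.86×10⁻⁴) = log₁₀(58.3916) ≈ 1.766.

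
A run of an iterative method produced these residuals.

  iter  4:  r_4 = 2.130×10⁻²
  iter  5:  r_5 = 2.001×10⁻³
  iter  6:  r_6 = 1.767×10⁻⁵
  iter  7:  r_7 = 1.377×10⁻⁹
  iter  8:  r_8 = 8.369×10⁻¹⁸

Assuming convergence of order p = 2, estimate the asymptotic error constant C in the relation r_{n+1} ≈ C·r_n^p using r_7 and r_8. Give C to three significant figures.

C ≈ r_8 / r_7^2
  = 8.369×10⁻¹⁸ / (1.377×10⁻⁹)^2
  = 8.369×10⁻¹⁸ / 1.89613e-18 ≈ 4.4137

4.41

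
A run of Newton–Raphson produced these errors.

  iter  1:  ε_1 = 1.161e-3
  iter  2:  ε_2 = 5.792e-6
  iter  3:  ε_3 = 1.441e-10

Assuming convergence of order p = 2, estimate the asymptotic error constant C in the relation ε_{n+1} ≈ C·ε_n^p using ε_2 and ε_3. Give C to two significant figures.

C ≈ ε_3 / ε_2^2
  = 1.441e-10 / (5.792e-6)^2
  = 1.441e-10 / 3.35473e-11 ≈ 4.2954

4.3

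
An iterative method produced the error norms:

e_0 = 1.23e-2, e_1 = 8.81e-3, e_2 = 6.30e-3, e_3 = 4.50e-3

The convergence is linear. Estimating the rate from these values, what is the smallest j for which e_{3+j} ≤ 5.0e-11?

55

Rate ρ ≈ e_3/e_2 = 4.50e-3/6.30e-3 = 0.7143.
After j more steps, e_{3+j} ≈ 4.50e-3·ρ^j; need ρ^j ≤ 5.0e-11/4.50e-3 = 1.11111e-08.
j ≥ ln(1.11111e-08)/ln(0.7143) = -18.3153/-0.33645 = 54.437.
So 55 more iterations are needed.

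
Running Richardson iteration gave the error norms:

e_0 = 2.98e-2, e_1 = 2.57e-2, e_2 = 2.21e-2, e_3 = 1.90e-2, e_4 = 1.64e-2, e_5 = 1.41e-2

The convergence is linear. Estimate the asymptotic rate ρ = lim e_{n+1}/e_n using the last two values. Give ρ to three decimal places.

0.860

ρ ≈ e_5/e_4 = 1.41e-2/1.64e-2 = 0.85976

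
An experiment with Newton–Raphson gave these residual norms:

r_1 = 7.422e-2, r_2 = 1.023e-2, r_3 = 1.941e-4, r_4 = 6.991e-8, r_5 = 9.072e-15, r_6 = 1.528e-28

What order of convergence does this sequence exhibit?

2

Consecutive ratios: r_6/r_5 = 1.528e-28/9.072e-15 = 1.6843e-14, r_5/r_4 = 9.072e-15/6.991e-8 = 1.29767e-07.
p ≈ ln(1.6843e-14)/ln(1.29767e-07) = -31.7148/-15.8575 ≈ 2.00.
So the convergence is quadratic (order 2).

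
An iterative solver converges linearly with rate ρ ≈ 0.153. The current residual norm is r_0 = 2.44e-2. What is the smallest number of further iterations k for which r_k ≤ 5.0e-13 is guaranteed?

14

After k steps, r_k ≈ 2.44e-2·0.153^k.
Need 0.153^k ≤ 5.0e-13/2.44e-2 = 2.04918e-11.
k ≥ ln(2.04918e-11)/ln(0.153) = -24.6110/-1.87732 = 13.110.
Smallest integer k = 14.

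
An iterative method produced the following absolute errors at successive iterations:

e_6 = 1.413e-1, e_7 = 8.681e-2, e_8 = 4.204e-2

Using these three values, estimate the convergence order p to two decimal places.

1.49

p ≈ ln(e_8/e_7) / ln(e_7/e_6)
  = ln(4.204e-2/8.681e-2) / ln(8.681e-2/1.413e-1)
  = ln(0.484276) / ln(0.614367)
  = -0.72510 / -0.48716 ≈ 1.48842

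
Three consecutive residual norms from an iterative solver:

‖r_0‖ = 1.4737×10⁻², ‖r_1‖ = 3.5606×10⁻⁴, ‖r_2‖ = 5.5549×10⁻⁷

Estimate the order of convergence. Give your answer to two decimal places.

1.74

p ≈ ln(‖r_2‖/‖r_1‖) / ln(‖r_1‖/‖r_0‖)
  = ln(5.5549×10⁻⁷/3.5606×10⁻⁴) / ln(3.5606×10⁻⁴/1.4737×10⁻²)
  = ln(0.0015601) / ln(0.024161)
  = -6.46301 / -3.72302 ≈ 1.73596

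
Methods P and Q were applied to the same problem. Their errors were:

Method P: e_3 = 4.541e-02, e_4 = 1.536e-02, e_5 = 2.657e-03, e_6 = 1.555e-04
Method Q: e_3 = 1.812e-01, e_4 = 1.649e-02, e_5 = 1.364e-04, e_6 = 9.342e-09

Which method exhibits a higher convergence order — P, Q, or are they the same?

Method P: p ≈ ln(1.555e-04/2.657e-03)/ln(2.657e-03/1.536e-02) ≈ 1.62.
Method Q: p ≈ ln(9.342e-09/1.364e-04)/ln(1.364e-04/1.649e-02) ≈ 2.00.
Method Q has the higher order (≈2.0 vs ≈1.6).

Q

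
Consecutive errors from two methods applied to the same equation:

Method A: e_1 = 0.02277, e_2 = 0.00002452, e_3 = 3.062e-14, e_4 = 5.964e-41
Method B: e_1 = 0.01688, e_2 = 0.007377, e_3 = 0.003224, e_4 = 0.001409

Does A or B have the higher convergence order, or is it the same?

Method A: p ≈ ln(5.964e-41/3.062e-14)/ln(3.062e-14/0.00002452) ≈ 3.00.
Method B: p ≈ ln(0.001409/0.003224)/ln(0.003224/0.007377) ≈ 1.00.
Method A has the higher order (≈3.0 vs ≈1.0).

A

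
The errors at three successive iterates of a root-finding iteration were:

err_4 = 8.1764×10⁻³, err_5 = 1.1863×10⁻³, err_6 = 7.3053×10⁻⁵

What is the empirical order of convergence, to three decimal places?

p ≈ ln(err_6/err_5) / ln(err_5/err_4)
  = ln(7.3053×10⁻⁵/1.1863×10⁻³) / ln(1.1863×10⁻³/8.1764×10⁻³)
  = ln(0.0615805) / ln(0.145088)
  = -2.787410 / -1.930415 ≈ 1.443943

1.444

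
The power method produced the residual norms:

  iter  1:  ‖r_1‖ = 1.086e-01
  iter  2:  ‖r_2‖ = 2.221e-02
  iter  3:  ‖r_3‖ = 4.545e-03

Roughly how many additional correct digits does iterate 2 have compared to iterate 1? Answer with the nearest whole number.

Digits gained ≈ log₁₀(‖r_1‖/‖r_2‖) = log₁₀(1.086e-01/2.221e-02) = log₁₀(4.88969) ≈ 0.689.

1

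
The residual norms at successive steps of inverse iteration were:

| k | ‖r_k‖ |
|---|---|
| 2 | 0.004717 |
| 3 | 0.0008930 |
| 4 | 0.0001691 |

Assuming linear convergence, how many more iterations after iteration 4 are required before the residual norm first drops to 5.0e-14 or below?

Rate ρ ≈ ‖r_4‖/‖r_3‖ = 0.0001691/0.0008930 = 0.1894.
After j more steps, ‖r_{4+j}‖ ≈ 0.0001691·ρ^j; need ρ^j ≤ 5.0e-14/0.0001691 = 2.95683e-10.
j ≥ ln(2.95683e-10)/ln(0.1894) = -21.9417/-1.66389 = 13.187.
So 14 more iterations are needed.

14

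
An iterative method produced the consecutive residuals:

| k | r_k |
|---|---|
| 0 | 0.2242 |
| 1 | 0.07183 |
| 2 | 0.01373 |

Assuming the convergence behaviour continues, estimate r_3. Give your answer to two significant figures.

1.2e-3

First estimate the order: p ≈ ln(r_2/r_1) / ln(r_1/r_0) = ln(0.01373/0.07183)/ln(0.07183/0.2242) = ln(0.191146)/ln(0.320384) ≈ 1.4538.
Then r_3 ≈ r_2·(r_2/r_1)^p = 0.01373·(0.191146)^1.4538 = 0.01373·0.0902088 ≈ 0.001239.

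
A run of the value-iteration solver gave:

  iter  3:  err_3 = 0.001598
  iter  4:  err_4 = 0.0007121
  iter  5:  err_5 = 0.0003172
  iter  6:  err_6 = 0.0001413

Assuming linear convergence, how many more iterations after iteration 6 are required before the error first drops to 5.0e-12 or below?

22

Rate ρ ≈ err_6/err_5 = 0.0001413/0.0003172 = 0.4455.
After j more steps, err_{6+j} ≈ 0.0001413·ρ^j; need ρ^j ≤ 5.0e-12/0.0001413 = 3.53857e-08.
j ≥ ln(3.53857e-08)/ln(0.4455) = -17.1570/-0.80856 = 21.219.
So 22 more iterations are needed.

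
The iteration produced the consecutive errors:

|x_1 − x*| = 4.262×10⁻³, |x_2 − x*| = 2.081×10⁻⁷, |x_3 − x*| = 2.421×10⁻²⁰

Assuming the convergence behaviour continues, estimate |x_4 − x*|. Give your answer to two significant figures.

First estimate the order: p ≈ ln(|x_3 − x*|/|x_2 − x*|) / ln(|x_2 − x*|/|x_1 − x*|) = ln(2.421×10⁻²⁰/2.081×10⁻⁷)/ln(2.081×10⁻⁷/4.262×10⁻³) = ln(1.16338e-13)/ln(4.88268e-05) ≈ 3.0001.
Then |x_4 − x*| ≈ |x_3 − x*|·(|x_3 − x*|/|x_2 − x*|)^p = 2.421×10⁻²⁰·(1.16338e-13)^3.0001 = 2.421×10⁻²⁰·1.5699e-39 ≈ 3.801e-59.

3.8e-59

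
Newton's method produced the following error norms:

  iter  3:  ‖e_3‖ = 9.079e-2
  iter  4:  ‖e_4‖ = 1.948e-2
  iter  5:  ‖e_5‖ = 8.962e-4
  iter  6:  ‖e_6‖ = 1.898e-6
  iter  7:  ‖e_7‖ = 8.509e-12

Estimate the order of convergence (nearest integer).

Consecutive ratios: ‖e_7‖/‖e_6‖ = 8.509e-12/1.898e-6 = 4.48314e-06, ‖e_6‖/‖e_5‖ = 1.898e-6/8.962e-4 = 0.00211783.
p ≈ ln(4.48314e-06)/ln(0.00211783) = -12.3152/-6.1574 ≈ 2.00.
So the convergence is quadratic (order 2).

2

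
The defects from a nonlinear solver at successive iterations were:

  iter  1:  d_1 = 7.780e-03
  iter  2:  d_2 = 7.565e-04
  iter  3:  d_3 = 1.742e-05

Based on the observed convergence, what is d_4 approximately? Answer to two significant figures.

First estimate the order: p ≈ ln(d_3/d_2) / ln(d_2/d_1) = ln(1.742e-05/7.565e-04)/ln(7.565e-04/7.780e-03) = ln(0.0230271)/ln(0.0972365) ≈ 1.6181.
Then d_4 ≈ d_3·(d_3/d_2)^p = 1.742e-05·(0.0230271)^1.6181 = 1.742e-05·0.00223841 ≈ 3.899e-08.

3.9e-8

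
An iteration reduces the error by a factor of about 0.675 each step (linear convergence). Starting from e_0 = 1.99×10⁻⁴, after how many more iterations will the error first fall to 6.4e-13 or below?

50

After k steps, e_k ≈ 1.99×10⁻⁴·0.675^k.
Need 0.675^k ≤ 6.4e-13/1.99×10⁻⁴ = 3.21608e-09.
k ≥ ln(3.21608e-09)/ln(0.675) = -19.5551/-0.39304 = 49.753.
Smallest integer k = 50.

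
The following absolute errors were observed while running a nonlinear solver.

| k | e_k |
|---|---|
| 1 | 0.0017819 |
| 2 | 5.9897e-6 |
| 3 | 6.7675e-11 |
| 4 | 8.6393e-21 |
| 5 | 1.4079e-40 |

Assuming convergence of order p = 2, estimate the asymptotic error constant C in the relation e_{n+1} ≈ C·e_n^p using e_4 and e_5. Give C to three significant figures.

C ≈ e_5 / e_4^2
  = 1.4079e-40 / (8.6393e-21)^2
  = 1.4079e-40 / 7.46375e-41 ≈ 1.8863

1.89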